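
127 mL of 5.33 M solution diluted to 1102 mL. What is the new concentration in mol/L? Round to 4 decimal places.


Dilution: M1*V1 = M2*V2, solve for M2.
M2 = M1*V1 / V2
M2 = 5.33 * 127 / 1102
M2 = 676.91 / 1102
M2 = 0.6142559 mol/L, rounded to 4 dp:

0.6143 mol/L


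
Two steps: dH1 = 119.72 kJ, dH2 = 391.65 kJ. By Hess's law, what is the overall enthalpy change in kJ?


Hess's law: enthalpy is a state function, so add the step enthalpies.
dH_total = dH1 + dH2 = 119.72 + (391.65)
dH_total = 511.37 kJ:

511.37 kJ


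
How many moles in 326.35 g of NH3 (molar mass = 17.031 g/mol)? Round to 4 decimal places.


n = mass / M
n = 326.35 / 17.031
n = 19.16211614 mol, rounded to 4 dp:

19.1621 mol


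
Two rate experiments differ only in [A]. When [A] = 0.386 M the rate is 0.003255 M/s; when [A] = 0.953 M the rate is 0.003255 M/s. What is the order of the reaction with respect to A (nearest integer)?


Rate is proportional to [A]^n, so rate2/rate1 = ([A]2/[A]1)^n. Take logs to solve for n.
rate2/rate1 = 0.003255 / 0.003255 = 1.0
[A]2/[A]1 = 0.953 / 0.386 = 2.4689
n = ln(1.0) / ln(2.4689) = 0.0
Nearest integer order:

0


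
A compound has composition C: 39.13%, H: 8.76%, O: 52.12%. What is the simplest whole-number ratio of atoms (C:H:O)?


Assume 100 g of compound, divide each mass% by atomic mass to get moles, then normalize by the smallest to get a raw atom ratio.
Moles per 100 g: C: 39.13/12.011 = 3.2578, H: 8.76/1.008 = 8.6905, O: 52.12/15.999 = 3.2577
Raw ratio (divide by min = 3.2577): C: 1.0, H: 2.668, O: 1.0
Multiply by 3 to clear fractions: C: 3.0 ~= 3, H: 8.003 ~= 8, O: 3.0 ~= 3
Reduce by GCD to get the simplest whole-number ratio:

3:8:3


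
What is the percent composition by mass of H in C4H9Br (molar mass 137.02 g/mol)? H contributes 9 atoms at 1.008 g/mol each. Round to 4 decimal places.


pct = 100 * (n_elem * M_elem) / M_total
mass_contribution = 9 * 1.008 = 9.072 g/mol
pct = 100 * 9.072 / 137.02
pct = 6.62093125 %, rounded to 4 dp:

6.6209 %


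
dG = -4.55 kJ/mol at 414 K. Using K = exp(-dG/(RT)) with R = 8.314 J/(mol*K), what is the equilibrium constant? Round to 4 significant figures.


dG is in kJ/mol; multiply by 1000 to match R in J/(mol*K).
RT = 8.314 * 414 = 3441.996 J/mol
exponent = -dG*1000 / (RT) = -(-4.55*1000) / 3441.996 = 1.3219074
K = exp(1.3219074)
K = 3.7505684, rounded to 4 significant figures:

3.751


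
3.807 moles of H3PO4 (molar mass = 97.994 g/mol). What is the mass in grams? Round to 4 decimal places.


mass = n * M
mass = 3.807 * 97.994
mass = 373.063158 g, rounded to 4 dp:

373.0632 g


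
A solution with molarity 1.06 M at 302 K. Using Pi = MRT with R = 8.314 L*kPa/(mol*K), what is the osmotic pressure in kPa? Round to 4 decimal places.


Osmotic pressure (van't Hoff): Pi = M*R*T.
RT = 8.314 * 302 = 2510.828
Pi = 1.06 * 2510.828
Pi = 2661.47768 kPa, rounded to 4 dp:

2661.4777 kPa


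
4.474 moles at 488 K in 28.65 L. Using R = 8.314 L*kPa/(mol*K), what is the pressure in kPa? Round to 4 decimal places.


PV = nRT, solve for P = nRT / V.
nRT = 4.474 * 8.314 * 488 = 18152.056
P = 18152.056 / 28.65
P = 633.57961606 kPa, rounded to 4 dp:

633.5796 kPa


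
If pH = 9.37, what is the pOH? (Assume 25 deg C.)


At 25 deg C, pH + pOH = 14.
pOH = 14 - pH = 14 - 9.37
pOH = 4.63:

4.63


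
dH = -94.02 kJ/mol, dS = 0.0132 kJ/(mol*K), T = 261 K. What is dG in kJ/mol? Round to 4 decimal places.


Gibbs: dG = dH - T*dS (consistent units, dS already in kJ/(mol*K)).
T*dS = 261 * 0.0132 = 3.4452
dG = -94.02 - (3.4452)
dG = -97.4652 kJ/mol, rounded to 4 dp:

-97.4652 kJ/mol


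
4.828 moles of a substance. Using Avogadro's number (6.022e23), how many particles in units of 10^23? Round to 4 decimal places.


N = n * NA, then divide by 1e23 for the requested units.
N / 1e23 = n * 6.022
N / 1e23 = 4.828 * 6.022
N / 1e23 = 29.074216, rounded to 4 dp:

29.0742


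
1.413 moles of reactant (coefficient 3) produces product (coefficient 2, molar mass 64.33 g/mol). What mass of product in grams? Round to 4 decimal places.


Use the coefficient ratio to convert reactant moles to product moles, then multiply by the product's molar mass.
moles_P = moles_R * (coeff_P / coeff_R) = 1.413 * (2/3) = 0.942
mass_P = moles_P * M_P = 0.942 * 64.33
mass_P = 60.59886 g, rounded to 4 dp:

60.5989 g


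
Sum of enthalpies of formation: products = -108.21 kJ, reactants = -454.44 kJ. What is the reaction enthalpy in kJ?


dH_rxn = sum(dH_f products) - sum(dH_f reactants)
dH_rxn = -108.21 - (-454.44)
dH_rxn = 346.23 kJ:

346.23 kJ


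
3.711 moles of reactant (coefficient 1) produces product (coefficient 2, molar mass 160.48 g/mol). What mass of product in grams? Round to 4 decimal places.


Use the coefficient ratio to convert reactant moles to product moles, then multiply by the product's molar mass.
moles_P = moles_R * (coeff_P / coeff_R) = 3.711 * (2/1) = 7.422
mass_P = moles_P * M_P = 7.422 * 160.48
mass_P = 1191.08256 g, rounded to 4 dp:

1191.0826 g


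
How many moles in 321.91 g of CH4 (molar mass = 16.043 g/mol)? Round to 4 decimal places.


n = mass / M
n = 321.91 / 16.043
n = 20.06544911 mol, rounded to 4 dp:

20.0654 mol


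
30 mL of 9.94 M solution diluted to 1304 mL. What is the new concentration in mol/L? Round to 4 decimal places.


Dilution: M1*V1 = M2*V2, solve for M2.
M2 = M1*V1 / V2
M2 = 9.94 * 30 / 1304
M2 = 298.2 / 1304
M2 = 0.22868098 mol/L, rounded to 4 dp:

0.2287 mol/L


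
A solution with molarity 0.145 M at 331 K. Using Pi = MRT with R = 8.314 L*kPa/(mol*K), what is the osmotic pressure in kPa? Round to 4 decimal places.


Osmotic pressure (van't Hoff): Pi = M*R*T.
RT = 8.314 * 331 = 2751.934
Pi = 0.145 * 2751.934
Pi = 399.03043 kPa, rounded to 4 dp:

399.0304 kPa


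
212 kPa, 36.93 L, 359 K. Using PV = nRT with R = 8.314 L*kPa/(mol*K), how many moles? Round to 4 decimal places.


PV = nRT, solve for n = PV / (RT).
PV = 212 * 36.93 = 7829.16
RT = 8.314 * 359 = 2984.726
n = 7829.16 / 2984.726
n = 2.62307495 mol, rounded to 4 dp:

2.6231 mol


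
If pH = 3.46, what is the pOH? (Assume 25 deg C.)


At 25 deg C, pH + pOH = 14.
pOH = 14 - pH = 14 - 3.46
pOH = 10.54:

10.54


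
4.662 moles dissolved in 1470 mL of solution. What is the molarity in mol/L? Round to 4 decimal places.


Convert volume to liters: V_L = V_mL / 1000.
V_L = 1470 / 1000 = 1.47 L
M = n / V_L = 4.662 / 1.47
M = 3.17142857 mol/L, rounded to 4 dp:

3.1714 mol/L


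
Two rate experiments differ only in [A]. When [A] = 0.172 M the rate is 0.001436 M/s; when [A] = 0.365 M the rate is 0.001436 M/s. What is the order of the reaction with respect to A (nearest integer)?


Rate is proportional to [A]^n, so rate2/rate1 = ([A]2/[A]1)^n. Take logs to solve for n.
rate2/rate1 = 0.001436 / 0.001436 = 1.0
[A]2/[A]1 = 0.365 / 0.172 = 2.1221
n = ln(1.0) / ln(2.1221) = 0.0
Nearest integer order:

0


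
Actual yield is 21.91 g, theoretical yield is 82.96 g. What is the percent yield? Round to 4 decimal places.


% yield = 100 * actual / theoretical
% yield = 100 * 21.91 / 82.96
% yield = 26.41031823 %, rounded to 4 dp:

26.4103 %


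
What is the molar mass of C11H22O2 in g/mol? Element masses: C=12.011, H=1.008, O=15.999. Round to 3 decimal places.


M = sum(count * atomic_mass) over atoms.
M = 11*12.011 + 22*1.008 + 2*15.999
M = 132.121 + 22.176 + 31.998
M = 186.295 g/mol, rounded to 3 dp:

186.295 g/mol


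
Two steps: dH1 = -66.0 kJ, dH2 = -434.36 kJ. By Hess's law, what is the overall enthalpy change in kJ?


Hess's law: enthalpy is a state function, so add the step enthalpies.
dH_total = dH1 + dH2 = -66.0 + (-434.36)
dH_total = -500.36 kJ:

-500.36 kJ


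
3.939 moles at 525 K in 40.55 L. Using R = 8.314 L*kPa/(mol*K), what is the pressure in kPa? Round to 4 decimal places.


PV = nRT, solve for P = nRT / V.
nRT = 3.939 * 8.314 * 525 = 17193.1442
P = 17193.1442 / 40.55
P = 423.99862392 kPa, rounded to 4 dp:

423.9986 kPa


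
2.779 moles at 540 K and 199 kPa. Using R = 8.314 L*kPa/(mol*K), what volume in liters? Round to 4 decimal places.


PV = nRT, solve for V = nRT / P.
nRT = 2.779 * 8.314 * 540 = 12476.4872
V = 12476.4872 / 199
V = 62.69591558 L, rounded to 4 dp:

62.6959 L


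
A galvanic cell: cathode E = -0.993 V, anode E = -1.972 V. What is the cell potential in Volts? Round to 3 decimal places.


Standard cell potential: E_cell = E_cathode - E_anode.
E_cell = -0.993 - (-1.972)
E_cell = 0.979 V, rounded to 3 dp:

0.979 V


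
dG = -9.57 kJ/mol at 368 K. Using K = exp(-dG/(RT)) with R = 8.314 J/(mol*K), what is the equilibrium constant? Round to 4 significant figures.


dG is in kJ/mol; multiply by 1000 to match R in J/(mol*K).
RT = 8.314 * 368 = 3059.552 J/mol
exponent = -dG*1000 / (RT) = -(-9.57*1000) / 3059.552 = 3.12790892
K = exp(3.12790892)
K = 22.826198, rounded to 4 significant figures:

22.83


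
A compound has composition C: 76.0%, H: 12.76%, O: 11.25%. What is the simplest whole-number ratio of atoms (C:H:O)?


Assume 100 g of compound, divide each mass% by atomic mass to get moles, then normalize by the smallest to get a raw atom ratio.
Moles per 100 g: C: 76.0/12.011 = 6.3275, H: 12.76/1.008 = 12.6587, O: 11.25/15.999 = 0.7032
Raw ratio (divide by min = 0.7032): C: 8.999, H: 18.002, O: 1.0
Multiply by 1 to clear fractions: C: 8.999 ~= 9, H: 18.002 ~= 18, O: 1.0 ~= 1
Reduce by GCD to get the simplest whole-number ratio:

9:18:1


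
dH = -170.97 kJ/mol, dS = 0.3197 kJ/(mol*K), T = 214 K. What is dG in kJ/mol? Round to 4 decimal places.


Gibbs: dG = dH - T*dS (consistent units, dS already in kJ/(mol*K)).
T*dS = 214 * 0.3197 = 68.4158
dG = -170.97 - (68.4158)
dG = -239.3858 kJ/mol, rounded to 4 dp:

-239.3858 kJ/mol


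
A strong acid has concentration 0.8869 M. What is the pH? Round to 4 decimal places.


A strong acid dissociates completely, so [H+] equals the given concentration.
pH = -log10([H+]) = -log10(0.8869)
pH = 0.05212535, rounded to 4 dp:

0.0521


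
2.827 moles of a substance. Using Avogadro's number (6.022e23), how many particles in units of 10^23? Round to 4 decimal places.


N = n * NA, then divide by 1e23 for the requested units.
N / 1e23 = n * 6.022
N / 1e23 = 2.827 * 6.022
N / 1e23 = 17.024194, rounded to 4 dp:

17.0242


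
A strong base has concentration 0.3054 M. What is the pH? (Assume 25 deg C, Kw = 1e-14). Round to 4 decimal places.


A strong base dissociates completely, so [OH-] equals the given concentration.
pOH = -log10([OH-]) = -log10(0.3054) = 0.515131
pH = 14 - pOH = 14 - 0.515131
pH = 13.484869, rounded to 4 dp:

13.4849


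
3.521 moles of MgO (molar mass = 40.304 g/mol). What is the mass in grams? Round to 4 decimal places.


mass = n * M
mass = 3.521 * 40.304
mass = 141.910384 g, rounded to 4 dp:

141.9104 g


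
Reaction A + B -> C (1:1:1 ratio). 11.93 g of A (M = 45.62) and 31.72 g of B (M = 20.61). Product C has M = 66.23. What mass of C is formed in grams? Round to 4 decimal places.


Find moles of each reactant; the smaller value is the limiting reagent in a 1:1:1 reaction, so moles_C equals moles of the limiter.
n_A = mass_A / M_A = 11.93 / 45.62 = 0.261508 mol
n_B = mass_B / M_B = 31.72 / 20.61 = 1.539059 mol
Limiting reagent: A (smaller), n_limiting = 0.261508 mol
mass_C = n_limiting * M_C = 0.261508 * 66.23
mass_C = 17.31967484 g, rounded to 4 dp:

17.3197 g


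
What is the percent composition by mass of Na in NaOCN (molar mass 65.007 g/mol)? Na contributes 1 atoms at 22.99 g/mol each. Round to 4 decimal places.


pct = 100 * (n_elem * M_elem) / M_total
mass_contribution = 1 * 22.99 = 22.99 g/mol
pct = 100 * 22.99 / 65.007
pct = 35.36542219 %, rounded to 4 dp:

35.3654 %


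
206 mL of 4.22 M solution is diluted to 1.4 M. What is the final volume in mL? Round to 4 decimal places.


Dilution: M1*V1 = M2*V2, solve for V2.
V2 = M1*V1 / M2
V2 = 4.22 * 206 / 1.4
V2 = 869.32 / 1.4
V2 = 620.94285714 mL, rounded to 4 dp:

620.9429 mL


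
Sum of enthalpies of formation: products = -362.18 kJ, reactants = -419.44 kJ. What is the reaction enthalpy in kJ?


dH_rxn = sum(dH_f products) - sum(dH_f reactants)
dH_rxn = -362.18 - (-419.44)
dH_rxn = 57.26 kJ:

57.26 kJ


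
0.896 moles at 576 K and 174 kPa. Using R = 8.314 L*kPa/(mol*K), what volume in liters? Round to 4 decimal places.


PV = nRT, solve for V = nRT / P.
nRT = 0.896 * 8.314 * 576 = 4290.8221
V = 4290.8221 / 174
V = 24.65989713 L, rounded to 4 dp:

24.6599 L


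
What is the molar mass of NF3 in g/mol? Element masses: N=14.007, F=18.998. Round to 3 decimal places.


M = sum(count * atomic_mass) over atoms.
M = 1*14.007 + 3*18.998
M = 14.007 + 56.994
M = 71.001 g/mol, rounded to 3 dp:

71.001 g/mol


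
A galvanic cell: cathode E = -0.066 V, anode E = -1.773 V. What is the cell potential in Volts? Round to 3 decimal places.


Standard cell potential: E_cell = E_cathode - E_anode.
E_cell = -0.066 - (-1.773)
E_cell = 1.707 V, rounded to 3 dp:

1.707 V


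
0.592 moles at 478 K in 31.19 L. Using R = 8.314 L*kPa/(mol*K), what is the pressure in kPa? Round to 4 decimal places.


PV = nRT, solve for P = nRT / V.
nRT = 0.592 * 8.314 * 478 = 2352.6625
P = 2352.6625 / 31.19
P = 75.43002565 kPa, rounded to 4 dp:

75.4300 kPa


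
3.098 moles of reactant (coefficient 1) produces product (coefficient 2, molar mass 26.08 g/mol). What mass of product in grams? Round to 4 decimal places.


Use the coefficient ratio to convert reactant moles to product moles, then multiply by the product's molar mass.
moles_P = moles_R * (coeff_P / coeff_R) = 3.098 * (2/1) = 6.196
mass_P = moles_P * M_P = 6.196 * 26.08
mass_P = 161.59168 g, rounded to 4 dp:

161.5917 g


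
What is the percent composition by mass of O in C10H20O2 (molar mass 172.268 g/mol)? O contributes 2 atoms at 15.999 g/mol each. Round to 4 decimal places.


pct = 100 * (n_elem * M_elem) / M_total
mass_contribution = 2 * 15.999 = 31.998 g/mol
pct = 100 * 31.998 / 172.268
pct = 18.57454664 %, rounded to 4 dp:

18.5745 %


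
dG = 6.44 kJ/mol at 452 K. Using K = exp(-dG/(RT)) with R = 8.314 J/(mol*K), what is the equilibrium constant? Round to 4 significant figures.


dG is in kJ/mol; multiply by 1000 to match R in J/(mol*K).
RT = 8.314 * 452 = 3757.928 J/mol
exponent = -dG*1000 / (RT) = -(6.44*1000) / 3757.928 = -1.71371032
K = exp(-1.71371032)
K = 0.18019597, rounded to 4 significant figures:

0.1802


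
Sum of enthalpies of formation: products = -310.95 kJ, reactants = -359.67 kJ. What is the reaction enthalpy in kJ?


dH_rxn = sum(dH_f products) - sum(dH_f reactants)
dH_rxn = -310.95 - (-359.67)
dH_rxn = 48.72 kJ:

48.72 kJ


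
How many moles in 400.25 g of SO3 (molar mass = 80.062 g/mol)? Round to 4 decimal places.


n = mass / M
n = 400.25 / 80.062
n = 4.99925058 mol, rounded to 4 dp:

4.9993 mol


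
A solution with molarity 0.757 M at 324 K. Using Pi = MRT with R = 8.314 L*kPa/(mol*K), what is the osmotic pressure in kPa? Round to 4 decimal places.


Osmotic pressure (van't Hoff): Pi = M*R*T.
RT = 8.314 * 324 = 2693.736
Pi = 0.757 * 2693.736
Pi = 2039.158152 kPa, rounded to 4 dp:

2039.1582 kPa


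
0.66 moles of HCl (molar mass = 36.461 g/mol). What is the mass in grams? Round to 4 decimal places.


mass = n * M
mass = 0.66 * 36.461
mass = 24.06426 g, rounded to 4 dp:

24.0643 g


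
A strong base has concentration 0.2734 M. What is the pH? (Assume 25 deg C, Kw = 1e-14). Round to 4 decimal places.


A strong base dissociates completely, so [OH-] equals the given concentration.
pOH = -log10([OH-]) = -log10(0.2734) = 0.563201
pH = 14 - pOH = 14 - 0.563201
pH = 13.436799, rounded to 4 dp:

13.4368


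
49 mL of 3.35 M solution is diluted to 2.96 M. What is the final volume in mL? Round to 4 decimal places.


Dilution: M1*V1 = M2*V2, solve for V2.
V2 = M1*V1 / M2
V2 = 3.35 * 49 / 2.96
V2 = 164.15 / 2.96
V2 = 55.45608108 mL, rounded to 4 dp:

55.4561 mL


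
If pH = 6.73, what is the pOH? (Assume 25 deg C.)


At 25 deg C, pH + pOH = 14.
pOH = 14 - pH = 14 - 6.73
pOH = 7.27:

7.27


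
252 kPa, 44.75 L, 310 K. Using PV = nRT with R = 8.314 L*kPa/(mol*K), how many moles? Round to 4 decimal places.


PV = nRT, solve for n = PV / (RT).
PV = 252 * 44.75 = 11277.0
RT = 8.314 * 310 = 2577.34
n = 11277.0 / 2577.34
n = 4.37544135 mol, rounded to 4 dp:

4.3754 mol


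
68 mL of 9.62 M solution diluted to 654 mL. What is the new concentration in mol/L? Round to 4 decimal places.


Dilution: M1*V1 = M2*V2, solve for M2.
M2 = M1*V1 / V2
M2 = 9.62 * 68 / 654
M2 = 654.16 / 654
M2 = 1.00024465 mol/L, rounded to 4 dp:

1.0002 mol/L


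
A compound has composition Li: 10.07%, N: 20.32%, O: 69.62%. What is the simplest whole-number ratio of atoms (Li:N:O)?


Assume 100 g of compound, divide each mass% by atomic mass to get moles, then normalize by the smallest to get a raw atom ratio.
Moles per 100 g: Li: 10.07/6.941 = 1.4508, N: 20.32/14.007 = 1.4507, O: 69.62/15.999 = 4.3515
Raw ratio (divide by min = 1.4507): Li: 1.0, N: 1.0, O: 3.0
Multiply by 1 to clear fractions: Li: 1.0 ~= 1, N: 1.0 ~= 1, O: 3.0 ~= 3
Reduce by GCD to get the simplest whole-number ratio:

1:1:3


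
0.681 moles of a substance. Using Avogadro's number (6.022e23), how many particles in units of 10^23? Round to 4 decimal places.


N = n * NA, then divide by 1e23 for the requested units.
N / 1e23 = n * 6.022
N / 1e23 = 0.681 * 6.022
N / 1e23 = 4.100982, rounded to 4 dp:

4.1010


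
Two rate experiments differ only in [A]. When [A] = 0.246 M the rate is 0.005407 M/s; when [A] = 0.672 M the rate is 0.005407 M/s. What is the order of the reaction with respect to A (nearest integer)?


Rate is proportional to [A]^n, so rate2/rate1 = ([A]2/[A]1)^n. Take logs to solve for n.
rate2/rate1 = 0.005407 / 0.005407 = 1.0
[A]2/[A]1 = 0.672 / 0.246 = 2.7317
n = ln(1.0) / ln(2.7317) = 0.0
Nearest integer order:

0


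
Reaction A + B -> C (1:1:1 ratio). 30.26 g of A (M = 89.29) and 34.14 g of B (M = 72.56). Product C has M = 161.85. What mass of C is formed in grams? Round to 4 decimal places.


Find moles of each reactant; the smaller value is the limiting reagent in a 1:1:1 reaction, so moles_C equals moles of the limiter.
n_A = mass_A / M_A = 30.26 / 89.29 = 0.338896 mol
n_B = mass_B / M_B = 34.14 / 72.56 = 0.470507 mol
Limiting reagent: A (smaller), n_limiting = 0.338896 mol
mass_C = n_limiting * M_C = 0.338896 * 161.85
mass_C = 54.8503176 g, rounded to 4 dp:

54.8503 g


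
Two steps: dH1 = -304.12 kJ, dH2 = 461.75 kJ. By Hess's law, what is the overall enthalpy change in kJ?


Hess's law: enthalpy is a state function, so add the step enthalpies.
dH_total = dH1 + dH2 = -304.12 + (461.75)
dH_total = 157.63 kJ:

157.63 kJ


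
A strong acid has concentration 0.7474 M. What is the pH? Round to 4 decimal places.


A strong acid dissociates completely, so [H+] equals the given concentration.
pH = -log10([H+]) = -log10(0.7474)
pH = 0.12644691, rounded to 4 dp:

0.1264


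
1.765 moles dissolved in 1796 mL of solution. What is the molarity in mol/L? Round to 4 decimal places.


Convert volume to liters: V_L = V_mL / 1000.
V_L = 1796 / 1000 = 1.796 L
M = n / V_L = 1.765 / 1.796
M = 0.98273942 mol/L, rounded to 4 dp:

0.9827 mol/L


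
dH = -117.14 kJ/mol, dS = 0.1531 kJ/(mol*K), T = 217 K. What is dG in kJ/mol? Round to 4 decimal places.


Gibbs: dG = dH - T*dS (consistent units, dS already in kJ/(mol*K)).
T*dS = 217 * 0.1531 = 33.2227
dG = -117.14 - (33.2227)
dG = -150.3627 kJ/mol, rounded to 4 dp:

-150.3627 kJ/mol


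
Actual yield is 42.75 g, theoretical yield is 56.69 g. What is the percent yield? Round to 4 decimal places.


% yield = 100 * actual / theoretical
% yield = 100 * 42.75 / 56.69
% yield = 75.41012524 %, rounded to 4 dp:

75.4101 %


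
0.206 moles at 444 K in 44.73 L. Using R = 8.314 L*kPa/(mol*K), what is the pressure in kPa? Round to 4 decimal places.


PV = nRT, solve for P = nRT / V.
nRT = 0.206 * 8.314 * 444 = 760.4317
P = 760.4317 / 44.73
P = 17.00048513 kPa, rounded to 4 dp:

17.0005 kPa


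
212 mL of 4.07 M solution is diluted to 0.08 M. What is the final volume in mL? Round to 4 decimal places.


Dilution: M1*V1 = M2*V2, solve for V2.
V2 = M1*V1 / M2
V2 = 4.07 * 212 / 0.08
V2 = 862.84 / 0.08
V2 = 10785.5 mL, rounded to 4 dp:

10785.5000 mL


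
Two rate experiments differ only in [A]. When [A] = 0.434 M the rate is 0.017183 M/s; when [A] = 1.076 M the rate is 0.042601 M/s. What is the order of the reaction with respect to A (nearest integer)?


Rate is proportional to [A]^n, so rate2/rate1 = ([A]2/[A]1)^n. Take logs to solve for n.
rate2/rate1 = 0.042601 / 0.017183 = 2.4793
[A]2/[A]1 = 1.076 / 0.434 = 2.4793
n = ln(2.4793) / ln(2.4793) = 1.0
Nearest integer order:

1


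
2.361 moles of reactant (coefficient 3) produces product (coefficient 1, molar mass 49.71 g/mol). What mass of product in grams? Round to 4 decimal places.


Use the coefficient ratio to convert reactant moles to product moles, then multiply by the product's molar mass.
moles_P = moles_R * (coeff_P / coeff_R) = 2.361 * (1/3) = 0.787
mass_P = moles_P * M_P = 0.787 * 49.71
mass_P = 39.12177 g, rounded to 4 dp:

39.1218 g


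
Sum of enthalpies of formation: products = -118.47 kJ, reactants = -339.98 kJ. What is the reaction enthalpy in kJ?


dH_rxn = sum(dH_f products) - sum(dH_f reactants)
dH_rxn = -118.47 - (-339.98)
dH_rxn = 221.51 kJ:

221.51 kJ


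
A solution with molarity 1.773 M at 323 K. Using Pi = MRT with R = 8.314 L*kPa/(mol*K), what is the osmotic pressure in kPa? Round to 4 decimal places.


Osmotic pressure (van't Hoff): Pi = M*R*T.
RT = 8.314 * 323 = 2685.422
Pi = 1.773 * 2685.422
Pi = 4761.253206 kPa, rounded to 4 dp:

4761.2532 kPa


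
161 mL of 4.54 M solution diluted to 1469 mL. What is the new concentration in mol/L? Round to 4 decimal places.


Dilution: M1*V1 = M2*V2, solve for M2.
M2 = M1*V1 / V2
M2 = 4.54 * 161 / 1469
M2 = 730.94 / 1469
M2 = 0.49757658 mol/L, rounded to 4 dp:

0.4976 mol/L


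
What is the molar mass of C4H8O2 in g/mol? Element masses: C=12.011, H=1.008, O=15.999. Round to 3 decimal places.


M = sum(count * atomic_mass) over atoms.
M = 4*12.011 + 8*1.008 + 2*15.999
M = 48.044 + 8.064 + 31.998
M = 88.106 g/mol, rounded to 3 dp:

88.106 g/mol


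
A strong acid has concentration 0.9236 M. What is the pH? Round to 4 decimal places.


A strong acid dissociates completely, so [H+] equals the given concentration.
pH = -log10([H+]) = -log10(0.9236)
pH = 0.03451608, rounded to 4 dp:

0.0345


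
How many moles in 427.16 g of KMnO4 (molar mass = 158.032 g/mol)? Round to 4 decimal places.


n = mass / M
n = 427.16 / 158.032
n = 2.70299686 mol, rounded to 4 dp:

2.7030 mol


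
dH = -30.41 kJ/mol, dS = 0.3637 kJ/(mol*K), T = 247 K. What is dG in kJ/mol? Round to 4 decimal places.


Gibbs: dG = dH - T*dS (consistent units, dS already in kJ/(mol*K)).
T*dS = 247 * 0.3637 = 89.8339
dG = -30.41 - (89.8339)
dG = -120.2439 kJ/mol, rounded to 4 dp:

-120.2439 kJ/mol


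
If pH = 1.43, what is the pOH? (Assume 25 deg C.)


At 25 deg C, pH + pOH = 14.
pOH = 14 - pH = 14 - 1.43
pOH = 12.57:

12.57


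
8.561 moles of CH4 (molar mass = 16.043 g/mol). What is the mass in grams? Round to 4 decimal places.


mass = n * M
mass = 8.561 * 16.043
mass = 137.344123 g, rounded to 4 dp:

137.3441 g


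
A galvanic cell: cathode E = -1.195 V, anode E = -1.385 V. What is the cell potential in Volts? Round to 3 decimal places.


Standard cell potential: E_cell = E_cathode - E_anode.
E_cell = -1.195 - (-1.385)
E_cell = 0.19 V, rounded to 3 dp:

0.190 V


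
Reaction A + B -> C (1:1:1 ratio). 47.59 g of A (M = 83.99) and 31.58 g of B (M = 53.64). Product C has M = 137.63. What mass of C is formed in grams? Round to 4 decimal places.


Find moles of each reactant; the smaller value is the limiting reagent in a 1:1:1 reaction, so moles_C equals moles of the limiter.
n_A = mass_A / M_A = 47.59 / 83.99 = 0.566615 mol
n_B = mass_B / M_B = 31.58 / 53.64 = 0.58874 mol
Limiting reagent: A (smaller), n_limiting = 0.566615 mol
mass_C = n_limiting * M_C = 0.566615 * 137.63
mass_C = 77.98322245 g, rounded to 4 dp:

77.9832 g


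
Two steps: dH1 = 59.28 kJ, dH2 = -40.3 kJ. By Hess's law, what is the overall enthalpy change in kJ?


Hess's law: enthalpy is a state function, so add the step enthalpies.
dH_total = dH1 + dH2 = 59.28 + (-40.3)
dH_total = 18.98 kJ:

18.98 kJ


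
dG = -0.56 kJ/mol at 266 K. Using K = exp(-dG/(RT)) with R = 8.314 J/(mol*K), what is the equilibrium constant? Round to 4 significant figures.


dG is in kJ/mol; multiply by 1000 to match R in J/(mol*K).
RT = 8.314 * 266 = 2211.524 J/mol
exponent = -dG*1000 / (RT) = -(-0.56*1000) / 2211.524 = 0.25321905
K = exp(0.25321905)
K = 1.2881654, rounded to 4 significant figures:

1.288


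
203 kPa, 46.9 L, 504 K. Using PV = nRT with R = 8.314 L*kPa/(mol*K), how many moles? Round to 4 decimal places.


PV = nRT, solve for n = PV / (RT).
PV = 203 * 46.9 = 9520.7
RT = 8.314 * 504 = 4190.256
n = 9520.7 / 4190.256
n = 2.27210462 mol, rounded to 4 dp:

2.2721 mol


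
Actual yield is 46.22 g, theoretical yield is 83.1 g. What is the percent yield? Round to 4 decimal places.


% yield = 100 * actual / theoretical
% yield = 100 * 46.22 / 83.1
% yield = 55.61973526 %, rounded to 4 dp:

55.6197 %


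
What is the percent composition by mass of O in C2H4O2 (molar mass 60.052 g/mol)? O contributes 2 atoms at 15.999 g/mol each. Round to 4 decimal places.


pct = 100 * (n_elem * M_elem) / M_total
mass_contribution = 2 * 15.999 = 31.998 g/mol
pct = 100 * 31.998 / 60.052
pct = 53.28382069 %, rounded to 4 dp:

53.2838 %


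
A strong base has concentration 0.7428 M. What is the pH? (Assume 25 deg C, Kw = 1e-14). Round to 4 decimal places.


A strong base dissociates completely, so [OH-] equals the given concentration.
pOH = -log10([OH-]) = -log10(0.7428) = 0.129128
pH = 14 - pOH = 14 - 0.129128
pH = 13.870872, rounded to 4 dp:

13.8709


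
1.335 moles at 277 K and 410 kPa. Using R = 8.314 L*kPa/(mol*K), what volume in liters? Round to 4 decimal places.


PV = nRT, solve for V = nRT / P.
nRT = 1.335 * 8.314 * 277 = 3074.4756
V = 3074.4756 / 410
V = 7.49872098 L, rounded to 4 dp:

7.4987 L


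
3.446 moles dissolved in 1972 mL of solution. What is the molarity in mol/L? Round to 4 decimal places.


Convert volume to liters: V_L = V_mL / 1000.
V_L = 1972 / 1000 = 1.972 L
M = n / V_L = 3.446 / 1.972
M = 1.7474645 mol/L, rounded to 4 dp:

1.7475 mol/L


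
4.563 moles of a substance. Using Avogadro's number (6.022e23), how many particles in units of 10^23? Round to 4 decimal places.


N = n * NA, then divide by 1e23 for the requested units.
N / 1e23 = n * 6.022
N / 1e23 = 4.563 * 6.022
N / 1e23 = 27.478386, rounded to 4 dp:

27.4784


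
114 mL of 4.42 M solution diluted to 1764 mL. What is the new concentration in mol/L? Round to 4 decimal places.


Dilution: M1*V1 = M2*V2, solve for M2.
M2 = M1*V1 / V2
M2 = 4.42 * 114 / 1764
M2 = 503.88 / 1764
M2 = 0.28564626 mol/L, rounded to 4 dp:

0.2856 mol/L


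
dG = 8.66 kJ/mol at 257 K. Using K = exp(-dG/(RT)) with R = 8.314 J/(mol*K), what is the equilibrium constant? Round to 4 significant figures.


dG is in kJ/mol; multiply by 1000 to match R in J/(mol*K).
RT = 8.314 * 257 = 2136.698 J/mol
exponent = -dG*1000 / (RT) = -(8.66*1000) / 2136.698 = -4.05298269
K = exp(-4.05298269)
K = 0.017370487, rounded to 4 significant figures:

0.01737


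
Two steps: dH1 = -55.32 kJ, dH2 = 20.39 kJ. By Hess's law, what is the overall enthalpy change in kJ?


Hess's law: enthalpy is a state function, so add the step enthalpies.
dH_total = dH1 + dH2 = -55.32 + (20.39)
dH_total = -34.93 kJ:

-34.93 kJ


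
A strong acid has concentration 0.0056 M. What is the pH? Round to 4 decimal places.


A strong acid dissociates completely, so [H+] equals the given concentration.
pH = -log10([H+]) = -log10(0.0056)
pH = 2.25181197, rounded to 4 dp:

2.2518


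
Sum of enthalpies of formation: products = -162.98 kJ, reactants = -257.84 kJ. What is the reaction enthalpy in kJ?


dH_rxn = sum(dH_f products) - sum(dH_f reactants)
dH_rxn = -162.98 - (-257.84)
dH_rxn = 94.86 kJ:

94.86 kJ


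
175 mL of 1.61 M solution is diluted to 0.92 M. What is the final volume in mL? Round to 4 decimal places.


Dilution: M1*V1 = M2*V2, solve for V2.
V2 = M1*V1 / M2
V2 = 1.61 * 175 / 0.92
V2 = 281.75 / 0.92
V2 = 306.25 mL, rounded to 4 dp:

306.2500 mL


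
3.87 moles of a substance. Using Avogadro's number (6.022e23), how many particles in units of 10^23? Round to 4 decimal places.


N = n * NA, then divide by 1e23 for the requested units.
N / 1e23 = n * 6.022
N / 1e23 = 3.87 * 6.022
N / 1e23 = 23.30514, rounded to 4 dp:

23.3051


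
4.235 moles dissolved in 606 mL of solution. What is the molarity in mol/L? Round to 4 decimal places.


Convert volume to liters: V_L = V_mL / 1000.
V_L = 606 / 1000 = 0.606 L
M = n / V_L = 4.235 / 0.606
M = 6.98844884 mol/L, rounded to 4 dp:

6.9884 mol/L


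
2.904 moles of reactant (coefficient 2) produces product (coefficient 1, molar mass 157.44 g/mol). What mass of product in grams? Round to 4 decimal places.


Use the coefficient ratio to convert reactant moles to product moles, then multiply by the product's molar mass.
moles_P = moles_R * (coeff_P / coeff_R) = 2.904 * (1/2) = 1.452
mass_P = moles_P * M_P = 1.452 * 157.44
mass_P = 228.60288 g, rounded to 4 dp:

228.6029 g


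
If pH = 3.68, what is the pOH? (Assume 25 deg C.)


At 25 deg C, pH + pOH = 14.
pOH = 14 - pH = 14 - 3.68
pOH = 10.32:

10.32


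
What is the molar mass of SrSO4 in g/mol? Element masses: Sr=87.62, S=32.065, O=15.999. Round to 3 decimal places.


M = sum(count * atomic_mass) over atoms.
M = 1*87.62 + 1*32.065 + 4*15.999
M = 87.62 + 32.065 + 63.996
M = 183.681 g/mol, rounded to 3 dp:

183.681 g/mol


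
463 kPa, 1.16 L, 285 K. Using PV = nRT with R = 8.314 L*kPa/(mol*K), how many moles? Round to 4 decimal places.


PV = nRT, solve for n = PV / (RT).
PV = 463 * 1.16 = 537.08
RT = 8.314 * 285 = 2369.49
n = 537.08 / 2369.49
n = 0.22666481 mol, rounded to 4 dp:

0.2267 mol


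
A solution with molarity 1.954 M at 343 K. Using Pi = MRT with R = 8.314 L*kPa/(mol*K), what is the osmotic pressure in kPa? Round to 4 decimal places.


Osmotic pressure (van't Hoff): Pi = M*R*T.
RT = 8.314 * 343 = 2851.702
Pi = 1.954 * 2851.702
Pi = 5572.225708 kPa, rounded to 4 dp:

5572.2257 kPa


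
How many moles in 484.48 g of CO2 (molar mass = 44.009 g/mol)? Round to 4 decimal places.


n = mass / M
n = 484.48 / 44.009
n = 11.00865732 mol, rounded to 4 dp:

11.0087 mol


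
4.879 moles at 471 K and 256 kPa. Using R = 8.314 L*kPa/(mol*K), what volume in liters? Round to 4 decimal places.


PV = nRT, solve for V = nRT / P.
nRT = 4.879 * 8.314 * 471 = 19105.6468
V = 19105.6468 / 256
V = 74.63143281 L, rounded to 4 dp:

74.6314 L


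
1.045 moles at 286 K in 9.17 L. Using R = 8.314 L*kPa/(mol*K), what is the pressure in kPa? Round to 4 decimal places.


PV = nRT, solve for P = nRT / V.
nRT = 1.045 * 8.314 * 286 = 2484.8052
P = 2484.8052 / 9.17
P = 270.97112323 kPa, rounded to 4 dp:

270.9711 kPa


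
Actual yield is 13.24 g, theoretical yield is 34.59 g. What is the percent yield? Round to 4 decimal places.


% yield = 100 * actual / theoretical
% yield = 100 * 13.24 / 34.59
% yield = 38.27695866 %, rounded to 4 dp:

38.2770 %


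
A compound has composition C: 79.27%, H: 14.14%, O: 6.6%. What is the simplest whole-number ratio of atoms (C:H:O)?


Assume 100 g of compound, divide each mass% by atomic mass to get moles, then normalize by the smallest to get a raw atom ratio.
Moles per 100 g: C: 79.27/12.011 = 6.5998, H: 14.14/1.008 = 14.0278, O: 6.6/15.999 = 0.4125
Raw ratio (divide by min = 0.4125): C: 15.998, H: 34.005, O: 1.0
Multiply by 1 to clear fractions: C: 15.998 ~= 16, H: 34.005 ~= 34, O: 1.0 ~= 1
Reduce by GCD to get the simplest whole-number ratio:

16:34:1


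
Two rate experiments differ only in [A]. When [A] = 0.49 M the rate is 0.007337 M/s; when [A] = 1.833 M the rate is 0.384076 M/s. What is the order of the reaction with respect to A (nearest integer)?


Rate is proportional to [A]^n, so rate2/rate1 = ([A]2/[A]1)^n. Take logs to solve for n.
rate2/rate1 = 0.384076 / 0.007337 = 52.3478
[A]2/[A]1 = 1.833 / 0.49 = 3.7408
n = ln(52.3478) / ln(3.7408) = 3.0
Nearest integer order:

3


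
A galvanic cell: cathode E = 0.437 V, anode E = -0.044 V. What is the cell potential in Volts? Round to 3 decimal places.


Standard cell potential: E_cell = E_cathode - E_anode.
E_cell = 0.437 - (-0.044)
E_cell = 0.481 V, rounded to 3 dp:

0.481 V


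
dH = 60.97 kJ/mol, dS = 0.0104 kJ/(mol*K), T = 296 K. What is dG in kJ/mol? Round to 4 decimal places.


Gibbs: dG = dH - T*dS (consistent units, dS already in kJ/(mol*K)).
T*dS = 296 * 0.0104 = 3.0784
dG = 60.97 - (3.0784)
dG = 57.8916 kJ/mol, rounded to 4 dp:

57.8916 kJ/mol


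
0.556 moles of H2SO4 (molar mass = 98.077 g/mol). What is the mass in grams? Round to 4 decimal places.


mass = n * M
mass = 0.556 * 98.077
mass = 54.530812 g, rounded to 4 dp:

54.5308 g


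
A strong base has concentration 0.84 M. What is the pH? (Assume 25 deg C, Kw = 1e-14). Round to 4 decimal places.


A strong base dissociates completely, so [OH-] equals the given concentration.
pOH = -log10([OH-]) = -log10(0.84) = 0.075721
pH = 14 - pOH = 14 - 0.075721
pH = 13.924279, rounded to 4 dp:

13.9243


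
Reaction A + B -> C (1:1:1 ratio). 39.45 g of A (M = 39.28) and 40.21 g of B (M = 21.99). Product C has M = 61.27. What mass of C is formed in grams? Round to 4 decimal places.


Find moles of each reactant; the smaller value is the limiting reagent in a 1:1:1 reaction, so moles_C equals moles of the limiter.
n_A = mass_A / M_A = 39.45 / 39.28 = 1.004328 mol
n_B = mass_B / M_B = 40.21 / 21.99 = 1.828558 mol
Limiting reagent: A (smaller), n_limiting = 1.004328 mol
mass_C = n_limiting * M_C = 1.004328 * 61.27
mass_C = 61.53517656 g, rounded to 4 dp:

61.5352 g


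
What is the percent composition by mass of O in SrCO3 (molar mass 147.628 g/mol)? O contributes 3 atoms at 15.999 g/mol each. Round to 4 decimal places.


pct = 100 * (n_elem * M_elem) / M_total
mass_contribution = 3 * 15.999 = 47.997 g/mol
pct = 100 * 47.997 / 147.628
pct = 32.51212507 %, rounded to 4 dp:

32.5121 %


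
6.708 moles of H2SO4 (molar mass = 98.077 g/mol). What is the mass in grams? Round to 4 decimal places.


mass = n * M
mass = 6.708 * 98.077
mass = 657.900516 g, rounded to 4 dp:

657.9005 g


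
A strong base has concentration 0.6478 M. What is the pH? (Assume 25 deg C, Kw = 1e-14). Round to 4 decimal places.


A strong base dissociates completely, so [OH-] equals the given concentration.
pOH = -log10([OH-]) = -log10(0.6478) = 0.188559
pH = 14 - pOH = 14 - 0.188559
pH = 13.811441, rounded to 4 dp:

13.8114


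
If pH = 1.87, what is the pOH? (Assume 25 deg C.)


At 25 deg C, pH + pOH = 14.
pOH = 14 - pH = 14 - 1.87
pOH = 12.13:

12.13


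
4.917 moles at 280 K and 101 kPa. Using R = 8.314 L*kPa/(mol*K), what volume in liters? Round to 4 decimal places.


PV = nRT, solve for V = nRT / P.
nRT = 4.917 * 8.314 * 280 = 11446.3826
V = 11446.3826 / 101
V = 113.33052079 L, rounded to 4 dp:

113.3305 L


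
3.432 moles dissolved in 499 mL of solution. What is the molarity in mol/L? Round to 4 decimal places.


Convert volume to liters: V_L = V_mL / 1000.
V_L = 499 / 1000 = 0.499 L
M = n / V_L = 3.432 / 0.499
M = 6.87775551 mol/L, rounded to 4 dp:

6.8778 mol/L


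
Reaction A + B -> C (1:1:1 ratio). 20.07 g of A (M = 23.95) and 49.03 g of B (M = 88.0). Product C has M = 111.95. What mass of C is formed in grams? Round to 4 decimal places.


Find moles of each reactant; the smaller value is the limiting reagent in a 1:1:1 reaction, so moles_C equals moles of the limiter.
n_A = mass_A / M_A = 20.07 / 23.95 = 0.837996 mol
n_B = mass_B / M_B = 49.03 / 88.0 = 0.557159 mol
Limiting reagent: B (smaller), n_limiting = 0.557159 mol
mass_C = n_limiting * M_C = 0.557159 * 111.95
mass_C = 62.37395005 g, rounded to 4 dp:

62.3740 g


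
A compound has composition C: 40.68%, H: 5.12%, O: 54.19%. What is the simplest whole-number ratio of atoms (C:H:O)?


Assume 100 g of compound, divide each mass% by atomic mass to get moles, then normalize by the smallest to get a raw atom ratio.
Moles per 100 g: C: 40.68/12.011 = 3.3869, H: 5.12/1.008 = 5.0794, O: 54.19/15.999 = 3.3871
Raw ratio (divide by min = 3.3869): C: 1.0, H: 1.5, O: 1.0
Multiply by 2 to clear fractions: C: 2.0 ~= 2, H: 2.999 ~= 3, O: 2.0 ~= 2
Reduce by GCD to get the simplest whole-number ratio:

2:3:2


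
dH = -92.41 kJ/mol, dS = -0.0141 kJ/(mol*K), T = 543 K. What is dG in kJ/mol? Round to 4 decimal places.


Gibbs: dG = dH - T*dS (consistent units, dS already in kJ/(mol*K)).
T*dS = 543 * -0.0141 = -7.6563
dG = -92.41 - (-7.6563)
dG = -84.7537 kJ/mol, rounded to 4 dp:

-84.7537 kJ/mol


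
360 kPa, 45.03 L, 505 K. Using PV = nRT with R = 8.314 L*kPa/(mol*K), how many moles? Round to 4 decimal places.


PV = nRT, solve for n = PV / (RT).
PV = 360 * 45.03 = 16210.8
RT = 8.314 * 505 = 4198.57
n = 16210.8 / 4198.57
n = 3.86102887 mol, rounded to 4 dp:

3.8610 mol


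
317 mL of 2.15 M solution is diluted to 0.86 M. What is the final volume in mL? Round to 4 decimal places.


Dilution: M1*V1 = M2*V2, solve for V2.
V2 = M1*V1 / M2
V2 = 2.15 * 317 / 0.86
V2 = 681.55 / 0.86
V2 = 792.5 mL, rounded to 4 dp:

792.5000 mL


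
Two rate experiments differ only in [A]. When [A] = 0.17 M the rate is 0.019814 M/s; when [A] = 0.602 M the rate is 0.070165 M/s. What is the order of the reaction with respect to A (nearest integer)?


Rate is proportional to [A]^n, so rate2/rate1 = ([A]2/[A]1)^n. Take logs to solve for n.
rate2/rate1 = 0.070165 / 0.019814 = 3.5412
[A]2/[A]1 = 0.602 / 0.17 = 3.5412
n = ln(3.5412) / ln(3.5412) = 1.0
Nearest integer order:

1


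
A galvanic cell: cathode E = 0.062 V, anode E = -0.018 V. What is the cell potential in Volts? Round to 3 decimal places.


Standard cell potential: E_cell = E_cathode - E_anode.
E_cell = 0.062 - (-0.018)
E_cell = 0.08 V, rounded to 3 dp:

0.080 V


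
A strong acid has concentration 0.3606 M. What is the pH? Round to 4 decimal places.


A strong acid dissociates completely, so [H+] equals the given concentration.
pH = -log10([H+]) = -log10(0.3606)
pH = 0.44297428, rounded to 4 dp:

0.4430


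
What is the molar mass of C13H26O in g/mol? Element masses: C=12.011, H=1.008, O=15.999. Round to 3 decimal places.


M = sum(count * atomic_mass) over atoms.
M = 13*12.011 + 26*1.008 + 1*15.999
M = 156.143 + 26.208 + 15.999
M = 198.35 g/mol, rounded to 3 dp:

198.350 g/mol


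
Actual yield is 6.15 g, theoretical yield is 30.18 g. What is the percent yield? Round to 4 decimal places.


% yield = 100 * actual / theoretical
% yield = 100 * 6.15 / 30.18
% yield = 20.3777336 %, rounded to 4 dp:

20.3777 %


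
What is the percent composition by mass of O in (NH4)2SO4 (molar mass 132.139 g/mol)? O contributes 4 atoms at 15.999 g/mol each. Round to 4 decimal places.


pct = 100 * (n_elem * M_elem) / M_total
mass_contribution = 4 * 15.999 = 63.996 g/mol
pct = 100 * 63.996 / 132.139
pct = 48.43081906 %, rounded to 4 dp:

48.4308 %


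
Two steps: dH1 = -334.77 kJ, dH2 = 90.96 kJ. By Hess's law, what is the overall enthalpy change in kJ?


Hess's law: enthalpy is a state function, so add the step enthalpies.
dH_total = dH1 + dH2 = -334.77 + (90.96)
dH_total = -243.81 kJ:

-243.81 kJ


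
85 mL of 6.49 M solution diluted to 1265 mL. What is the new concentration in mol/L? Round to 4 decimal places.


Dilution: M1*V1 = M2*V2, solve for M2.
M2 = M1*V1 / V2
M2 = 6.49 * 85 / 1265
M2 = 551.65 / 1265
M2 = 0.43608696 mol/L, rounded to 4 dp:

0.4361 mol/L
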